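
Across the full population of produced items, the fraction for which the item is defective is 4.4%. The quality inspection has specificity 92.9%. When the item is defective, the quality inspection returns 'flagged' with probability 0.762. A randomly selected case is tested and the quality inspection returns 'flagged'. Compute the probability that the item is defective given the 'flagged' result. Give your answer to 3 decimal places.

Let H be the event that the item is defective. P(H) = 0.044, so P(¬H) = 0.956. With E the 'flagged' result, P(E|H) = 0.762 and P(E|¬H) = 0.071.
P(E) = 0.762·0.044 + 0.071·0.956 = 0.033528 + 0.067876 = 0.10140.
By Bayes' theorem, P(H|E) = 0.033528 / 0.10140 = 0.331.

P(H | E) ≈ 0.331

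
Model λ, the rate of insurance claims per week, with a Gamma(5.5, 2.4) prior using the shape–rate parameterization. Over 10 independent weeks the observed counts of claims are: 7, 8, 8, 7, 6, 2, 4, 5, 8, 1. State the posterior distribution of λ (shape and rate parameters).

The Poisson likelihood adds the total count to the shape and the number of exposure periods to the rate. Here ∑xᵢ = 56 and n = 10, so shape 5.5→61.5 and rate 2.4→12.4.

Posterior: Gamma(shape=61.5, rate=12.4)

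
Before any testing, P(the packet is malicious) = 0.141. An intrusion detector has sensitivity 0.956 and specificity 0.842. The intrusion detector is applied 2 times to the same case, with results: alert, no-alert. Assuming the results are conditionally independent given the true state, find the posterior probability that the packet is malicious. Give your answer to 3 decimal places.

Posterior P(H) ≈ 0.049

Let H be the event that the packet is malicious; start with P(H) = 0.141. P('alert'|H) = 0.956, P('alert'|¬H) = 0.158.
Update on result 1 ('alert'): P(H) ← 0.956·0.1410 / (0.956·0.1410 + 0.158·0.8590) = 0.13480/0.27052 = 0.4983.
Update on result 2 ('no-alert'): P(H) ← 0.044·0.4983 / (0.044·0.4983 + 0.842·0.5017) = 0.021925/0.44437 = 0.0493.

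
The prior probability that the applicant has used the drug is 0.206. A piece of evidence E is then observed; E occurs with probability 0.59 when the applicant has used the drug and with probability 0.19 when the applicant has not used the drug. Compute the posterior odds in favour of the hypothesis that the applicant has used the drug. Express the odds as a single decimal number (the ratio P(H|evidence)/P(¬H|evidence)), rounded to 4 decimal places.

Posterior odds ≈ 0.8056

Prior odds = 0.206/(1−0.206) = 0.25945.
Likelihood ratio for E = 0.59/0.19 = 3.1053.
Posterior odds = prior odds × LR = 0.80565.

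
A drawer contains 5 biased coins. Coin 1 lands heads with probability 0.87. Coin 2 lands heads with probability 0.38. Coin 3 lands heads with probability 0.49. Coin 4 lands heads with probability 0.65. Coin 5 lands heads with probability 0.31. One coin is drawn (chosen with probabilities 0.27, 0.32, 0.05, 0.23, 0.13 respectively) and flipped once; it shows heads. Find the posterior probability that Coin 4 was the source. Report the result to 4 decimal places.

Posterior probability ≈ 0.2619

Tabulate prior·likelihood by source: [1] prior 0.27, lik 0.87, product 0.2349; [2] prior 0.32, lik 0.38, product 0.1216; [3] prior 0.05, lik 0.49, product 0.02450; [4] prior 0.23, lik 0.65, product 0.1495; [5] prior 0.13, lik 0.31, product 0.04030.
Normalizing constant = 0.57080; the posterior for Coin 4 is its product over the sum, 0.1495/0.57080 = 0.2619.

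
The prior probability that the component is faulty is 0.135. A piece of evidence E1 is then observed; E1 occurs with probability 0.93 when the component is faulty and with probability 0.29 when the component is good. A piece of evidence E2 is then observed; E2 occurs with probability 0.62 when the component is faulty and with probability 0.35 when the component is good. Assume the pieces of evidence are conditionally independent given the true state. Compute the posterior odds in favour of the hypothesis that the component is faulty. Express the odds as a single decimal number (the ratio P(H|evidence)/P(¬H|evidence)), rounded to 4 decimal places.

Posterior odds ≈ 0.8866

Prior odds = 0.135/(1−0.135) = 0.15607. In log-odds, ln(0.15607) = -1.8575.
Add log likelihood ratios: ln(3.2069) + ln(1.7714) = 1.7371.
Posterior log-odds = -0.12036, so posterior odds = exp(-0.12036) = 0.88660.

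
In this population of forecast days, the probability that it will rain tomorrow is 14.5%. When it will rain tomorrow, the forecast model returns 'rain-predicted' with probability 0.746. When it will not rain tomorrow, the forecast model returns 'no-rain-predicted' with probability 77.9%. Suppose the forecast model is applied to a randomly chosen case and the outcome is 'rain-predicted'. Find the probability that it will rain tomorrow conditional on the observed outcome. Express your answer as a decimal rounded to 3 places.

Write H for 'it will rain tomorrow'. Prior odds H:¬H = 0.145/0.855 = 0.16959. For the 'rain-predicted' outcome, the likelihood ratio is 0.746/0.221 = 3.3756.
Posterior odds = 0.16959 × 3.3756 = 0.57246, so P(H|E) = 0.57246/(1+0.57246) = 0.364.

P(H | E) ≈ 0.364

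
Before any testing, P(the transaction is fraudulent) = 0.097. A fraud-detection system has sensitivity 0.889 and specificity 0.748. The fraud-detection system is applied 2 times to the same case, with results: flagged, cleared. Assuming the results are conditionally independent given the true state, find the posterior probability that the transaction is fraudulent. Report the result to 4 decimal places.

With H the event that the transaction is fraudulent, the joint likelihood of the observed sequence is P(data|H) = 0.889·0.111 = 0.098679 and P(data|¬H) = 0.252·0.748 = 0.18850.
Bayes: P(H|data) = 0.097·0.098679 / (0.097·0.098679 + 0.903·0.18850) = 0.0095719/0.17978 = 0.0532.

Posterior P(H) ≈ 0.0532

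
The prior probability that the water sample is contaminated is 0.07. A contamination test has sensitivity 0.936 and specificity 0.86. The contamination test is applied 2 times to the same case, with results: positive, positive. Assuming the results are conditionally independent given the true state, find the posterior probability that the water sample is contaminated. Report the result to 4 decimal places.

Posterior P(H) ≈ 0.7709

Let H be the event that the water sample is contaminated; start with P(H) = 0.07. P('positive'|H) = 0.936, P('positive'|¬H) = 0.14.
Update on result 1 ('positive'): P(H) ← 0.936·0.0700 / (0.936·0.0700 + 0.14·0.9300) = 0.065520/0.19572 = 0.3348.
Update on result 2 ('positive'): P(H) ← 0.936·0.3348 / (0.936·0.3348 + 0.14·0.6652) = 0.31334/0.40647 = 0.7709.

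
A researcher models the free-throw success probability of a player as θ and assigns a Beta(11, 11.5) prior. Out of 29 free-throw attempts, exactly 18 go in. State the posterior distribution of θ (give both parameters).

Posterior: Beta(29, 22.5)

Observing 18 successes and 11 failures updates Beta(11, 11.5) by adding the success and failure counts to the two shape parameters: α = 11+18 = 29, β = 11.5+11 = 22.5.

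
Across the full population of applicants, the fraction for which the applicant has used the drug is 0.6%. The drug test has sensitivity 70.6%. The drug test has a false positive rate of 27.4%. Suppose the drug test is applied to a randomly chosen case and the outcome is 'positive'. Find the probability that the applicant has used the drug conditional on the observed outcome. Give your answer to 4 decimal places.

Write H for 'the applicant has used the drug'. Prior odds H:¬H = 0.006/0.994 = 0.0060362. For the 'positive' outcome, the likelihood ratio is 0.706/0.274 = 2.5766.
Posterior odds = 0.0060362 × 2.5766 = 0.015553, so P(H|E) = 0.015553/(1+0.015553) = 0.0153.

P(H | E) ≈ 0.0153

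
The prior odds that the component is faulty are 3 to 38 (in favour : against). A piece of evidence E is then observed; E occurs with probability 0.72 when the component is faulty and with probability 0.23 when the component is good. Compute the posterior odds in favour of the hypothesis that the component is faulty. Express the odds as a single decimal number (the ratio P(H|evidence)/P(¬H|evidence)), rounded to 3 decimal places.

Prior odds = 3/38 = 0.078947.
Likelihood ratio for E = 0.72/0.23 = 3.1304.
Posterior odds = prior odds × LR = 0.24714.

Posterior odds ≈ 0.247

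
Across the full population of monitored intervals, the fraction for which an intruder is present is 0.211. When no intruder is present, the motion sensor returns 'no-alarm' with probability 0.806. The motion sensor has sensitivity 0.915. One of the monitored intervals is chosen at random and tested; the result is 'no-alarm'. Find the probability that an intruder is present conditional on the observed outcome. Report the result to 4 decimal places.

P(H | E) ≈ 0.0274

Write H for 'an intruder is present'. Prior odds H:¬H = 0.211/0.789 = 0.26743. For the 'no-alarm' outcome, the likelihood ratio is 0.085/0.806 = 0.10546.
Posterior odds = 0.26743 × 0.10546 = 0.028203, so P(H|E) = 0.028203/(1+0.028203) = 0.0274.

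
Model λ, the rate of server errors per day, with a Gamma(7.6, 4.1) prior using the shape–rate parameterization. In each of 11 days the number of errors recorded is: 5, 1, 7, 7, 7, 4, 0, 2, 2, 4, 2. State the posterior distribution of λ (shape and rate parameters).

Posterior: Gamma(shape=48.6, rate=15.1)

Total count ∑xᵢ = 41 over n = 11 days.
Gamma is conjugate to the Poisson likelihood: posterior is Gamma(shape = 7.6+41 = 48.6, rate = 4.1+11 = 15.1).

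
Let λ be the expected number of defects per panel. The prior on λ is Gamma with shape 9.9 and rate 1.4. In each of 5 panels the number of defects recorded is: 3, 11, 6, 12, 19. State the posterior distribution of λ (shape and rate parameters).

Posterior: Gamma(shape=60.9, rate=6.4)

The Poisson likelihood adds the total count to the shape and the number of exposure periods to the rate. Here ∑xᵢ = 51 and n = 5, so shape 9.9→60.9 and rate 1.4→6.4.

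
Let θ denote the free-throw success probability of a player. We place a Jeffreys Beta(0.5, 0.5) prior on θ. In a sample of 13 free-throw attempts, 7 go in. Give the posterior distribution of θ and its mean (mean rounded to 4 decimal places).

The binomial likelihood is conjugate to the Beta prior: with 7 successes and 6 failures, the posterior is Beta(0.5+7, 0.5+6) = Beta(7.5, 6.5).
E[θ | data] = 7.5/(7.5+6.5) = 0.5357.

Posterior: Beta(7.5, 6.5); mean ≈ 0.5357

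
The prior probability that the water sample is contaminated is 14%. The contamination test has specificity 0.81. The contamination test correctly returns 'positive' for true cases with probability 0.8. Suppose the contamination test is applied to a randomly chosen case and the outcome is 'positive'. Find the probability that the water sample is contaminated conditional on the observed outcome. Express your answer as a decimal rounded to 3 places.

P(H | E) ≈ 0.407

Write H for 'the water sample is contaminated'. Prior odds H:¬H = 0.14/0.86 = 0.16279. For the 'positive' outcome, the likelihood ratio is 0.8/0.19 = 4.2105.
Posterior odds = 0.16279 × 4.2105 = 0.68543, so P(H|E) = 0.68543/(1+0.68543) = 0.407.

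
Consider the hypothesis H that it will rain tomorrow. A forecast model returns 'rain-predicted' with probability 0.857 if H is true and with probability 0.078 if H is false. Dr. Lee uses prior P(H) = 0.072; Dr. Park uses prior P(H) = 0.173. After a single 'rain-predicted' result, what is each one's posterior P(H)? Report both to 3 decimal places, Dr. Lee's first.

Dr. Lee: 0.460; Dr. Park: 0.697

The likelihood ratio for a 'rain-predicted' result is 0.857/0.078 = 10.987.
Dr. Lee: prior odds 0.072/0.928 = 0.077586; posterior odds 0.85245; posterior probability 0.460.
Dr. Park: prior odds 0.173/0.827 = 0.20919; posterior odds 2.2984; posterior probability 0.697.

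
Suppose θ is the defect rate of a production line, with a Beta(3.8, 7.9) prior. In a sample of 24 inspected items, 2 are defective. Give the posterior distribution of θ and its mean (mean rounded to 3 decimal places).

The binomial likelihood is conjugate to the Beta prior: with 2 successes and 22 failures, the posterior is Beta(3.8+2, 7.9+22) = Beta(5.8, 29.9).
Posterior mean = α/(α+β) = 5.8/35.7 = 0.162.

Posterior: Beta(5.8, 29.9); mean ≈ 0.162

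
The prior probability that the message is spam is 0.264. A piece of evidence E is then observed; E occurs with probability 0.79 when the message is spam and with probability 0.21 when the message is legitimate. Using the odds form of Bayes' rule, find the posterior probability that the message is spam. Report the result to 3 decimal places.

Prior odds = 0.264/(1−0.264) = 0.35870. In log-odds, ln(0.35870) = -1.0253.
Add log likelihood ratio: ln(3.7619) = 1.3249.
Posterior log-odds = 0.29964, so posterior odds = exp(0.29964) = 1.3494. Converting, P(H|E) = 1.3494/2.3494 = 0.574.

Posterior probability ≈ 0.574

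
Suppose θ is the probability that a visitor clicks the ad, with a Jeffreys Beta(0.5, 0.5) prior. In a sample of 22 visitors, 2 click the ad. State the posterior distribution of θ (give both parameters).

Posterior: Beta(2.5, 20.5)

The binomial likelihood is conjugate to the Beta prior: with 2 successes and 20 failures, the posterior is Beta(0.5+2, 0.5+20) = Beta(2.5, 20.5).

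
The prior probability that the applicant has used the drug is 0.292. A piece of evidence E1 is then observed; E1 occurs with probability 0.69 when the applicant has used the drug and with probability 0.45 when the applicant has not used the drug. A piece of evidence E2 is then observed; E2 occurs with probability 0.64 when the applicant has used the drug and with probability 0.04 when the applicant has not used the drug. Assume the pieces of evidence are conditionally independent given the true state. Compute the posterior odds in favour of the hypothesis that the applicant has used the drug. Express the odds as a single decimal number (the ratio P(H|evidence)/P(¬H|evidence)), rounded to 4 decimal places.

Prior odds = 0.292/(1−0.292) = 0.41243. In log-odds, ln(0.41243) = -0.88569.
Add log likelihood ratios: ln(1.5333) + ln(16.000) = 3.2000.
Posterior log-odds = 2.3143, so posterior odds = exp(2.3143) = 10.118.

Posterior odds ≈ 10.1183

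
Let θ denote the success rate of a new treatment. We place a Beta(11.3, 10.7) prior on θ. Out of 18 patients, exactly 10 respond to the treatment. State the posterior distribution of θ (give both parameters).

Observing 10 successes and 8 failures updates Beta(11.3, 10.7) by adding the success and failure counts to the two shape parameters: α = 11.3+10 = 21.3, β = 10.7+8 = 18.7.

Posterior: Beta(21.3, 18.7)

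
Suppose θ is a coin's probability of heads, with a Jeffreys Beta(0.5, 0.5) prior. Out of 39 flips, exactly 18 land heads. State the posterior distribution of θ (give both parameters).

The binomial likelihood is conjugate to the Beta prior: with 18 successes and 21 failures, the posterior is Beta(0.5+18, 0.5+21) = Beta(18.5, 21.5).

Posterior: Beta(18.5, 21.5)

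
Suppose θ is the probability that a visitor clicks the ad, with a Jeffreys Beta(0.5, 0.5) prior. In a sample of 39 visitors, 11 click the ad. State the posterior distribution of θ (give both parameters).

Posterior: Beta(11.5, 28.5)

The binomial likelihood is conjugate to the Beta prior: with 11 successes and 28 failures, the posterior is Beta(0.5+11, 0.5+28) = Beta(11.5, 28.5).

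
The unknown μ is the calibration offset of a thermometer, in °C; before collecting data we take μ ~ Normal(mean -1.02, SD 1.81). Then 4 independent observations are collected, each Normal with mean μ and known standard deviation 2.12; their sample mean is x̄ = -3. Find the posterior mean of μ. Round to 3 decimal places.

Prior precision 1/τ₀² = 1/1.81² = 0.305241; data precision n/σ² = 4/2.12² = 0.889996.
Posterior precision = 0.305241 + 0.889996 = 1.19524.
Posterior mean = (0.305241·-1.02 + 0.889996·-3) / 1.19524 = -2.494.

Posterior mean ≈ -2.494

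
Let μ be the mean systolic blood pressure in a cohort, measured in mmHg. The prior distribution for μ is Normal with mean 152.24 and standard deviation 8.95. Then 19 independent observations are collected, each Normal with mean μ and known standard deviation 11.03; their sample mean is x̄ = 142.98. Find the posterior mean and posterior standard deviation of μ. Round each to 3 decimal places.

Posterior mean ≈ 143.665; posterior SD ≈ 2.435

Prior precision 1/τ₀² = 1/8.95² = 0.0124840; data precision n/σ² = 19/11.03² = 0.156172.
Posterior precision = 0.0124840 + 0.156172 = 0.168656, giving posterior SD = 1/√0.168656 = 2.435.
Posterior mean = (0.0124840·152.24 + 0.156172·142.98) / 0.168656 = 143.665.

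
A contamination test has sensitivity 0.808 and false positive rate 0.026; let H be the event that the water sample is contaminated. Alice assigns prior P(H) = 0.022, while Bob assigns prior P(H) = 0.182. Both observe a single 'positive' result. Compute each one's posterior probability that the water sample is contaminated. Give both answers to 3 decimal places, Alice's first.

P('+'|H) = 0.808, P('+'|¬H) = 0.026.
Alice: numerator 0.808·0.022 = 0.017776; evidence = 0.017776+0.026·0.978 = 0.043204; posterior = 0.411.
Bob: numerator 0.808·0.182 = 0.14706; evidence = 0.14706+0.026·0.818 = 0.16832; posterior = 0.874.

Alice: 0.411; Bob: 0.874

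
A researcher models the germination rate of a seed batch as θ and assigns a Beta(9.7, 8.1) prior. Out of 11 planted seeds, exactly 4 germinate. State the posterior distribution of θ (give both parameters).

Posterior: Beta(13.7, 15.1)

Observing 4 successes and 7 failures updates Beta(9.7, 8.1) by adding the success and failure counts to the two shape parameters: α = 9.7+4 = 13.7, β = 8.1+7 = 15.1.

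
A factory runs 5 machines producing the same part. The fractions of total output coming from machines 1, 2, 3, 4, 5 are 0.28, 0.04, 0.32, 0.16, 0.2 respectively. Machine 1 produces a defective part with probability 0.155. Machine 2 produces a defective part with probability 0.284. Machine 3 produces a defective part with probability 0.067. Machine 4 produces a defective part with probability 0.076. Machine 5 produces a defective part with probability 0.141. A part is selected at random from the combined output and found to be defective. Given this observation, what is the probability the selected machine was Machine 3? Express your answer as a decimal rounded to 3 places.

Tabulate prior·likelihood by source: [1] prior 0.28, lik 0.155, product 0.04340; [2] prior 0.04, lik 0.284, product 0.01136; [3] prior 0.32, lik 0.067, product 0.02144; [4] prior 0.16, lik 0.076, product 0.01216; [5] prior 0.2, lik 0.141, product 0.02820.
Normalizing constant = 0.11656; the posterior for Machine 3 is its product over the sum, 0.02144/0.11656 = 0.184.

Posterior probability ≈ 0.184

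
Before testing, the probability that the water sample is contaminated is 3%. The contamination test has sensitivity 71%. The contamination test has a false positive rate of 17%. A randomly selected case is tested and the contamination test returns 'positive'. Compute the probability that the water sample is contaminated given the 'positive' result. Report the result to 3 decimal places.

Write H for 'the water sample is contaminated'. Prior odds H:¬H = 0.03/0.97 = 0.030928. For the 'positive' outcome, the likelihood ratio is 0.71/0.17 = 4.1765.
Posterior odds = 0.030928 × 4.1765 = 0.12917, so P(H|E) = 0.12917/(1+0.12917) = 0.114.

P(H | E) ≈ 0.114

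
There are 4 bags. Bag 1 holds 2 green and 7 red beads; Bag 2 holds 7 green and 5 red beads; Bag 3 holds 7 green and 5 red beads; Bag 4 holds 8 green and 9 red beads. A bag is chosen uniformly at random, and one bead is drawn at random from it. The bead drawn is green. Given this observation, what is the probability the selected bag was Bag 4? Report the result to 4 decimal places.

Tabulate prior·likelihood by source: [1] prior 0.25, lik 0.2222, product 0.05556; [2] prior 0.25, lik 0.5833, product 0.1458; [3] prior 0.25, lik 0.5833, product 0.1458; [4] prior 0.25, lik 0.4706, product 0.1176.
Normalizing constant = 0.46487; the posterior for Bag 4 is its product over the sum, 0.1176/0.46487 = 0.2531.

Posterior probability ≈ 0.2531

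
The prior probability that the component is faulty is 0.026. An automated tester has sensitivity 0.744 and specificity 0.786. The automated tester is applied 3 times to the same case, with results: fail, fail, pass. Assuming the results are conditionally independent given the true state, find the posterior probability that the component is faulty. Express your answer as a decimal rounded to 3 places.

Let H be the event that the component is faulty; start with P(H) = 0.026. P('fail'|H) = 0.744, P('fail'|¬H) = 0.214.
Update on result 1 ('fail'): P(H) ← 0.744·0.0260 / (0.744·0.0260 + 0.214·0.9740) = 0.019344/0.22778 = 0.0849.
Update on result 2 ('fail'): P(H) ← 0.744·0.0849 / (0.744·0.0849 + 0.214·0.9151) = 0.063183/0.25901 = 0.2439.
Update on result 3 ('pass'): P(H) ← 0.256·0.2439 / (0.256·0.2439 + 0.786·0.7561) = 0.062449/0.65671 = 0.0951.

Posterior P(H) ≈ 0.095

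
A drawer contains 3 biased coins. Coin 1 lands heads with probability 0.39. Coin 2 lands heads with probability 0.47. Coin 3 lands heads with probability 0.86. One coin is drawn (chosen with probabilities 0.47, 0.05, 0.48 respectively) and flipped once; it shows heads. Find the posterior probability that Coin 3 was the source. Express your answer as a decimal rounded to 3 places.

Tabulate prior·likelihood by source: [1] prior 0.47, lik 0.39, product 0.1833; [2] prior 0.05, lik 0.47, product 0.02350; [3] prior 0.48, lik 0.86, product 0.4128.
Normalizing constant = 0.61960; the posterior for Coin 3 is its product over the sum, 0.4128/0.61960 = 0.666.

Posterior probability ≈ 0.666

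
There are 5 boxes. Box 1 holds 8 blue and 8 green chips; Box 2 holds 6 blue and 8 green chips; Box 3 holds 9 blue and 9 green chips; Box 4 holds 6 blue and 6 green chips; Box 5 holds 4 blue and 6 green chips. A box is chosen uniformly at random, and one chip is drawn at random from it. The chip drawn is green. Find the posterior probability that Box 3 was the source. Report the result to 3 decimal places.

Posterior probability ≈ 0.187

P(green|Box 1) = 0.5; P(green|Box 2) = 0.5714; P(green|Box 3) = 0.5; P(green|Box 4) = 0.5; P(green|Box 5) = 0.6.
Prior × likelihood for each source: 0.2·0.5=0.1000, 0.2·0.5714=0.1143, 0.2·0.5=0.1000, 0.2·0.5=0.1000, 0.2·0.6=0.1200. Summing gives P(green) = 0.53429.
P(Box 3 | green) = 0.1000 / 0.53429 = 0.187.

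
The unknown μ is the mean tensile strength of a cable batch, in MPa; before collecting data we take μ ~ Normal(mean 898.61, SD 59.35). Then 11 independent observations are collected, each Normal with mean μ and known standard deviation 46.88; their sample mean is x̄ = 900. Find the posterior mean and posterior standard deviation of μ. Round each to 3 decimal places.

Prior precision 1/τ₀² = 1/59.35² = 0.00028390; data precision n/σ² = 11/46.88² = 0.00500515.
Posterior precision = 0.00028390 + 0.00500515 = 0.00528905, giving posterior SD = 1/√0.00528905 = 13.750.
Posterior mean = (0.00028390·898.61 + 0.00500515·900) / 0.00528905 = 899.925.

Posterior mean ≈ 899.925; posterior SD ≈ 13.750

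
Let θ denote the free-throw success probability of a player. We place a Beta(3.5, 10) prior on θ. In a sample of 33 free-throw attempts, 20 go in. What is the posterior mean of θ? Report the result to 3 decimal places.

Posterior mean ≈ 0.505

Observing 20 successes and 13 failures updates Beta(3.5, 10) by adding the success and failure counts to the two shape parameters: α = 3.5+20 = 23.5, β = 10+13 = 23.
E[θ | data] = 23.5/(23.5+23) = 0.505.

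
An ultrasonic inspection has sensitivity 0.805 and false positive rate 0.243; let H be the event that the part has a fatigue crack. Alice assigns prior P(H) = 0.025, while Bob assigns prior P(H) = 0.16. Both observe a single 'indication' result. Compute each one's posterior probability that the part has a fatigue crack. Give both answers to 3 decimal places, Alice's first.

P('+'|H) = 0.805, P('+'|¬H) = 0.243.
Alice: numerator 0.805·0.025 = 0.020125; evidence = 0.020125+0.243·0.975 = 0.25705; posterior = 0.078.
Bob: numerator 0.805·0.16 = 0.12880; evidence = 0.12880+0.243·0.84 = 0.33292; posterior = 0.387.

Alice: 0.078; Bob: 0.387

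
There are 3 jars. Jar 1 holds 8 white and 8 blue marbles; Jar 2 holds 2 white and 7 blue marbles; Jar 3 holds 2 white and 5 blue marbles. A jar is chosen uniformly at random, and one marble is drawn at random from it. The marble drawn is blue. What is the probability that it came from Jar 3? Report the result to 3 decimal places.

Posterior probability ≈ 0.359

P(blue|Jar 1) = 0.5; P(blue|Jar 2) = 0.7778; P(blue|Jar 3) = 0.7143.
Prior × likelihood for each source: 0.333333·0.5=0.1667, 0.333333·0.7778=0.2593, 0.333333·0.7143=0.2381. Summing gives P(blue) = 0.66402.
P(Jar 3 | blue) = 0.2381 / 0.66402 = 0.359.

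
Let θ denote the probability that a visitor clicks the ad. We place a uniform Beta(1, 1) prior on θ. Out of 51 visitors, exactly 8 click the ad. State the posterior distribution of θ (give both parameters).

The binomial likelihood is conjugate to the Beta prior: with 8 successes and 43 failures, the posterior is Beta(1+8, 1+43) = Beta(9, 44).

Posterior: Beta(9, 44)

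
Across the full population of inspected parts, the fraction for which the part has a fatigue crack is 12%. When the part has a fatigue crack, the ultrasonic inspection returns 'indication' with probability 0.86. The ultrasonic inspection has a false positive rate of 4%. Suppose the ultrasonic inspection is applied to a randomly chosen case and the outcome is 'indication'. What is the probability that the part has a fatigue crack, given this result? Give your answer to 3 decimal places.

Let H be the event that the part has a fatigue crack. P(H) = 0.12, so P(¬H) = 0.88. With E the 'indication' result, P(E|H) = 0.86 and P(E|¬H) = 0.04.
P(E) = 0.86·0.12 + 0.04·0.88 = 0.10320 + 0.035200 = 0.13840.
By Bayes' theorem, P(H|E) = 0.10320 / 0.13840 = 0.746.

P(H | E) ≈ 0.746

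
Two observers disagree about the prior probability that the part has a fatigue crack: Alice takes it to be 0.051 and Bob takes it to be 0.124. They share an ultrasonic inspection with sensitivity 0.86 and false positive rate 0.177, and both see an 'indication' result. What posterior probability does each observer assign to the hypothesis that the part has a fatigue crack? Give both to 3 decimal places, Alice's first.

Alice: 0.207; Bob: 0.408

P('+'|H) = 0.86, P('+'|¬H) = 0.177.
Alice: numerator 0.86·0.051 = 0.043860; evidence = 0.043860+0.177·0.949 = 0.21183; posterior = 0.207.
Bob: numerator 0.86·0.124 = 0.10664; evidence = 0.10664+0.177·0.876 = 0.26169; posterior = 0.408.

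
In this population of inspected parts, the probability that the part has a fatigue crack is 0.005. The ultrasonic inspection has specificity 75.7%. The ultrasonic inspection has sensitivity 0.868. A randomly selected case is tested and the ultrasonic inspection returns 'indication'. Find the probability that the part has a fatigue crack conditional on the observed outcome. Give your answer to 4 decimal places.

Let H be the event that the part has a fatigue crack. P(H) = 0.005, so P(¬H) = 0.995. With E the 'indication' result, P(E|H) = 0.868 and P(E|¬H) = 0.243.
P(E) = 0.868·0.005 + 0.243·0.995 = 0.0043400 + 0.24178 = 0.24613.
By Bayes' theorem, P(H|E) = 0.0043400 / 0.24613 = 0.0176.

P(H | E) ≈ 0.0176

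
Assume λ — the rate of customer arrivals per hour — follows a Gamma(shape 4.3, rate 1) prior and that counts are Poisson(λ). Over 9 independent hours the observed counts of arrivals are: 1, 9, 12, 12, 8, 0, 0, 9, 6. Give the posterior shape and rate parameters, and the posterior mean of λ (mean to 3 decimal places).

Total count ∑xᵢ = 57 over n = 9 hours.
Gamma is conjugate to the Poisson likelihood: posterior is Gamma(shape = 4.3+57 = 61.3, rate = 1+9 = 10).
E[λ | data] = 61.3/10 = 6.130.

Posterior: Gamma(shape=61.3, rate=10); mean ≈ 6.130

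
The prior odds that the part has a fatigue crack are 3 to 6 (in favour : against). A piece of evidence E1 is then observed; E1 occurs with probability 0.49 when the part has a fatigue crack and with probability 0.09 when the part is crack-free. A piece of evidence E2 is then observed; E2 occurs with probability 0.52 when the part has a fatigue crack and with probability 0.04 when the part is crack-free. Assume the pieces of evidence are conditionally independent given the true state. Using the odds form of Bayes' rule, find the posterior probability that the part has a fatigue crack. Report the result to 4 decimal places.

Prior odds = 3/6 = 0.50000.
Likelihood ratio for E1 = 0.49/0.09 = 5.4444.
Likelihood ratio for E2 = 0.52/0.04 = 13.000.
Posterior odds = prior odds × LR₁ × LR₂ = 35.389.
Posterior probability = odds/(1+odds) = 35.389/36.389 = 0.9725.

Posterior probability ≈ 0.9725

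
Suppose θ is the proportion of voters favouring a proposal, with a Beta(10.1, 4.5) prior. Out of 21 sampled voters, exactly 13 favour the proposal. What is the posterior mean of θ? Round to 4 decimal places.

Posterior mean ≈ 0.6489

The binomial likelihood is conjugate to the Beta prior: with 13 successes and 8 failures, the posterior is Beta(10.1+13, 4.5+8) = Beta(23.1, 12.5).
Posterior mean = α/(α+β) = 23.1/35.6 = 0.6489.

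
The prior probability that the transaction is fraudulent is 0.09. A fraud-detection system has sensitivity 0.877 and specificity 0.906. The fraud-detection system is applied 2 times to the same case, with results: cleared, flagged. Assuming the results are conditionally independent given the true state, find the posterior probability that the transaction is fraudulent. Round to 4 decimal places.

Posterior P(H) ≈ 0.1113

Let H be the event that the transaction is fraudulent; start with P(H) = 0.09. P('flagged'|H) = 0.877, P('flagged'|¬H) = 0.094.
Update on result 1 ('cleared'): P(H) ← 0.123·0.0900 / (0.123·0.0900 + 0.906·0.9100) = 0.011070/0.83553 = 0.0132.
Update on result 2 ('flagged'): P(H) ← 0.877·0.0132 / (0.877·0.0132 + 0.094·0.9868) = 0.011619/0.10437 = 0.1113.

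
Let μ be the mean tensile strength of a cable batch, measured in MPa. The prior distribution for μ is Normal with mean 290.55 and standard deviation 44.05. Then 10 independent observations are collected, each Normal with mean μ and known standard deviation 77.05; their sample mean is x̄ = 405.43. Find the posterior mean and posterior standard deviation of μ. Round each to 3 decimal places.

Prior precision 1/τ₀² = 1/44.05² = 0.00051536; data precision n/σ² = 10/77.05² = 0.00168444.
Posterior precision = 0.00051536 + 0.00168444 = 0.00219979, giving posterior SD = 1/√0.00219979 = 21.321.
Posterior mean = (0.00051536·290.55 + 0.00168444·405.43) / 0.00219979 = 378.516.

Posterior mean ≈ 378.516; posterior SD ≈ 21.321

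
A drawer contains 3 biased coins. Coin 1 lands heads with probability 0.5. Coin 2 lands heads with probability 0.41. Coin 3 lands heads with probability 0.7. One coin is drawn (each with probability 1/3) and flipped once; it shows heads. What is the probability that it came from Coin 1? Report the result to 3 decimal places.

Tabulate prior·likelihood by source: [1] prior 0.333333, lik 0.5, product 0.1667; [2] prior 0.333333, lik 0.41, product 0.1367; [3] prior 0.333333, lik 0.7, product 0.2333.
Normalizing constant = 0.53667; the posterior for Coin 1 is its product over the sum, 0.1667/0.53667 = 0.311.

Posterior probability ≈ 0.311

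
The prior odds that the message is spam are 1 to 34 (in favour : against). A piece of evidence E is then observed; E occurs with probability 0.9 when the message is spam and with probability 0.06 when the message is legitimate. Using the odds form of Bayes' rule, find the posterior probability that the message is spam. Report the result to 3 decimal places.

Prior odds = 1/34 = 0.029412. In log-odds, ln(0.029412) = -3.5264.
Add log likelihood ratio: ln(15.000) = 2.7081.
Posterior log-odds = -0.81831, so posterior odds = exp(-0.81831) = 0.44118. Converting, P(H|E) = 0.44118/1.4412 = 0.306.

Posterior probability ≈ 0.306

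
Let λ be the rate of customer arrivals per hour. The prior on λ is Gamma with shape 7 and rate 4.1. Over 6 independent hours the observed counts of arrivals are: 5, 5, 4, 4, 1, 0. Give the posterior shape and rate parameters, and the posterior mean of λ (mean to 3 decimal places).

The Poisson likelihood adds the total count to the shape and the number of exposure periods to the rate. Here ∑xᵢ = 19 and n = 6, so shape 7→26 and rate 4.1→10.1.
Posterior mean = shape/rate = 26/10.1 = 2.574.

Posterior: Gamma(shape=26, rate=10.1); mean ≈ 2.574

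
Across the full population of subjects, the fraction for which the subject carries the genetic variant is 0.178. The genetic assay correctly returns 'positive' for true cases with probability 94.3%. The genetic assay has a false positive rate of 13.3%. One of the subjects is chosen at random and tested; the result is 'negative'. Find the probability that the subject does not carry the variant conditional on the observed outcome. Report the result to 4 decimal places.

P(¬H | E) ≈ 0.9860

Let H be the event that the subject carries the genetic variant. P(H) = 0.178, so P(¬H) = 0.822. With E the 'negative' result, P(E|H) = 0.057 and P(E|¬H) = 0.867.
P(E) = 0.057·0.178 + 0.867·0.822 = 0.010146 + 0.71267 = 0.72282.
By Bayes' theorem, P(H|E) = 0.010146 / 0.72282 = 0.0140. Hence P(¬H|E) = 1 − 0.0140 = 0.9860.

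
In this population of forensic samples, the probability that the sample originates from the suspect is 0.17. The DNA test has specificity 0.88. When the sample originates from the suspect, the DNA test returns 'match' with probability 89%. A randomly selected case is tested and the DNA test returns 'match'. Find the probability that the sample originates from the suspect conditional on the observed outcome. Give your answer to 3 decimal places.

P(H | E) ≈ 0.603

Let H be the event that the sample originates from the suspect. P(H) = 0.17, so P(¬H) = 0.83. With E the 'match' result, P(E|H) = 0.89 and P(E|¬H) = 0.12.
P(E) = 0.89·0.17 + 0.12·0.83 = 0.15130 + 0.099600 = 0.25090.
By Bayes' theorem, P(H|E) = 0.15130 / 0.25090 = 0.603.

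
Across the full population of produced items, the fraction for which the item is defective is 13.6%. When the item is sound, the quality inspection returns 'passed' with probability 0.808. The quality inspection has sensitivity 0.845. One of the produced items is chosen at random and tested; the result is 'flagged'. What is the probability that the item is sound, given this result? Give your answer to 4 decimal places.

P(¬H | E) ≈ 0.5908

Let H be the event that the item is defective. P(H) = 0.136, so P(¬H) = 0.864. With E the 'flagged' result, P(E|H) = 0.845 and P(E|¬H) = 0.192.
P(E) = 0.845·0.136 + 0.192·0.864 = 0.11492 + 0.16589 = 0.28081.
By Bayes' theorem, P(H|E) = 0.11492 / 0.28081 = 0.4092. Hence P(¬H|E) = 1 − 0.4092 = 0.5908.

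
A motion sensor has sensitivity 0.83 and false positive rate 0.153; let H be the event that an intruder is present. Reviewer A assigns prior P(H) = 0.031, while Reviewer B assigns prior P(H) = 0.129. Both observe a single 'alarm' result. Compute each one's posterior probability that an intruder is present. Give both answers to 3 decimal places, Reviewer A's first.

P('+'|H) = 0.83, P('+'|¬H) = 0.153.
Reviewer A: numerator 0.83·0.031 = 0.025730; evidence = 0.025730+0.153·0.969 = 0.17399; posterior = 0.148.
Reviewer B: numerator 0.83·0.129 = 0.10707; evidence = 0.10707+0.153·0.871 = 0.24033; posterior = 0.446.

Reviewer A: 0.148; Reviewer B: 0.446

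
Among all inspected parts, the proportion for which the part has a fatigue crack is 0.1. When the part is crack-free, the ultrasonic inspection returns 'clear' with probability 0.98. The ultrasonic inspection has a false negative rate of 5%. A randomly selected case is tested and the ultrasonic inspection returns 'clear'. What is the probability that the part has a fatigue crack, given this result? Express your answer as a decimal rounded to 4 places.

Write H for 'the part has a fatigue crack'. Prior odds H:¬H = 0.1/0.9 = 0.11111. For the 'clear' outcome, the likelihood ratio is 0.05/0.98 = 0.051020.
Posterior odds = 0.11111 × 0.051020 = 0.0056689, so P(H|E) = 0.0056689/(1+0.0056689) = 0.0056.

P(H | E) ≈ 0.0056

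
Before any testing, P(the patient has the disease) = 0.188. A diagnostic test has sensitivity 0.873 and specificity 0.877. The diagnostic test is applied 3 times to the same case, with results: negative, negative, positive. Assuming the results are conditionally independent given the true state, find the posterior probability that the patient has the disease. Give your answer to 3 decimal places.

Let H be the event that the patient has the disease; start with P(H) = 0.188. P('positive'|H) = 0.873, P('positive'|¬H) = 0.123.
Update on result 1 ('negative'): P(H) ← 0.127·0.1880 / (0.127·0.1880 + 0.877·0.8120) = 0.023876/0.73600 = 0.0324.
Update on result 2 ('negative'): P(H) ← 0.127·0.0324 / (0.127·0.0324 + 0.877·0.9676) = 0.0041199/0.85267 = 0.0048.
Update on result 3 ('positive'): P(H) ← 0.873·0.0048 / (0.873·0.0048 + 0.123·0.9952) = 0.0042181/0.12662 = 0.0333.

Posterior P(H) ≈ 0.033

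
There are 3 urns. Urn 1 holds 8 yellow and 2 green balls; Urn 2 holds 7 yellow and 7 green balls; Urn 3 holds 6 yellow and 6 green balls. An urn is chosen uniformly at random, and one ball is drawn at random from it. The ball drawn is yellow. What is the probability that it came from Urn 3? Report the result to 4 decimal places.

Posterior probability ≈ 0.2778

P(yellow|Urn 1) = 0.8; P(yellow|Urn 2) = 0.5; P(yellow|Urn 3) = 0.5.
Prior × likelihood for each source: 0.333333·0.8=0.2667, 0.333333·0.5=0.1667, 0.333333·0.5=0.1667. Summing gives P(yellow) = 0.60000.
P(Urn 3 | yellow) = 0.1667 / 0.60000 = 0.2778.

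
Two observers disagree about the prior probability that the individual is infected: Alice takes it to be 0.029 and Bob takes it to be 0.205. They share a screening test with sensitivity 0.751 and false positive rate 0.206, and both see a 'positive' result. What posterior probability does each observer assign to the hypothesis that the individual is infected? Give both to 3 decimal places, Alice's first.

Alice: 0.098; Bob: 0.485

The likelihood ratio for a 'positive' result is 0.751/0.206 = 3.6456.
Alice: prior odds 0.029/0.971 = 0.029866; posterior odds 0.10888; posterior probability 0.098.
Bob: prior odds 0.205/0.795 = 0.25786; posterior odds 0.94007; posterior probability 0.485.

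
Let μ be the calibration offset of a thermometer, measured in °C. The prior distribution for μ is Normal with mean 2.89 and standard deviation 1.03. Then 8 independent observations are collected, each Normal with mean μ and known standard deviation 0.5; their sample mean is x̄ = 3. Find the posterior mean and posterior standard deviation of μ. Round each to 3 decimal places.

Posterior mean ≈ 2.997; posterior SD ≈ 0.174

Prior precision 1/τ₀² = 1/1.03² = 0.942596; data precision n/σ² = 8/0.5² = 32.0000.
Posterior precision = 0.942596 + 32.0000 = 32.9426, giving posterior SD = 1/√32.9426 = 0.174.
Posterior mean = (0.942596·2.89 + 32.0000·3) / 32.9426 = 2.997.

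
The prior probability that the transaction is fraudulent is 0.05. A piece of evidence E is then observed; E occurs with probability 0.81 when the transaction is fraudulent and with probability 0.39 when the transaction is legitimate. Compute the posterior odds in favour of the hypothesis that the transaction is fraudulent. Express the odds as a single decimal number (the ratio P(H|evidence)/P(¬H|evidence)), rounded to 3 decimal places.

Prior odds = 0.05/(1−0.05) = 0.052632. In log-odds, ln(0.052632) = -2.9444.
Add log likelihood ratio: ln(2.0769) = 0.73089.
Posterior log-odds = -2.2136, so posterior odds = exp(-2.2136) = 0.10931.

Posterior odds ≈ 0.109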